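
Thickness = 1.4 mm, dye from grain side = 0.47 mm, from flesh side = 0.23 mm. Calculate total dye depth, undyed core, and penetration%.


Total dyed = 0.70 mm
Undyed core = 0.70 mm
Penetration = 50.0%

Total dyed = 0.47 + 0.23 = 0.70 mm
Undyed core = 1.4 - 0.70 = 0.70 mm
Penetration = 0.70 / 1.4 x 100 = 50.0%


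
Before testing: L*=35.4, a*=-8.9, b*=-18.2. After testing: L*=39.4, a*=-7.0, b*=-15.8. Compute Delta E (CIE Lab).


dL = 39.4 - 35.4 = 4.0
da = -7.0 - (-8.9) = 1.9
db = -15.8 - (-18.2) = 2.4
dE = sqrt((4.0)^2 + (1.9)^2 + (2.4)^2) = 5.04


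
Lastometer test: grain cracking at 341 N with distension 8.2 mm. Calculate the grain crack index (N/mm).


Grain crack index = force / distension
Index = 341 / 8.2 = 41.6 N/mm


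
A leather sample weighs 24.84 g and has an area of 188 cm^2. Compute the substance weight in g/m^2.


Substance weight = mass / area x 10000
SW = 24.84 / 188 x 10000
SW = 1321.3 g/m^2


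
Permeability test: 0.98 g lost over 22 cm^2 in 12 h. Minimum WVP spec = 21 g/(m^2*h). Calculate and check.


WVP = 0.98 / (22 x 12) x 10000 = 37.12 g/(m^2*h)
Minimum: 21 g/(m^2*h)
Meets spec: Yes


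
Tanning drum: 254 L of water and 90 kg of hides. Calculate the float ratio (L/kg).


2.8


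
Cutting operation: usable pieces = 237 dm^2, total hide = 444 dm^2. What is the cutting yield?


Yield = usable / total x 100
Yield = 237 / 444 x 100 = 53.4%


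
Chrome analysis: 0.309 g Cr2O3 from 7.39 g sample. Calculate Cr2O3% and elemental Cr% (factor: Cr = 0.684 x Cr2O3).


Cr2O3 = 4.18%
Cr = 2.86%

Cr2O3% = 0.309 / 7.39 x 100 = 4.18%
Cr% = 4.18 x 0.684 = 2.86%


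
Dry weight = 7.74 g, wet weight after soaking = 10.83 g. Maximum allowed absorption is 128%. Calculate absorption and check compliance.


Absorption = 39.9%
Compliant: Yes


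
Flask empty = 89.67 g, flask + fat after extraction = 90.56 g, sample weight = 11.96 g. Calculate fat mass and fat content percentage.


Fat mass = 90.56 - 89.67 = 0.89 g
Fat% = 0.89 / 11.96 x 100 = 7.4%


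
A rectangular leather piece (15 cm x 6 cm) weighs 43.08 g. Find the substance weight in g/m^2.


4786.7 g/m^2

Area = 15 x 6 = 90 cm^2
SW = 43.08 / 90 x 10000 = 4786.7 g/m^2


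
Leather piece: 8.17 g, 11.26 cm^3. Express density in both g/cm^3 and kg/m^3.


Density = 8.17 / 11.26 = 0.726 g/cm^3
Convert: 0.726 x 1000 = 726 kg/m^3


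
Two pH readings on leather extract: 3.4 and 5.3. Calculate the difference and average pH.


Difference = 1.9
Average pH = 4.35

Difference = |3.4 - 5.3| = 1.9
Average = (3.4 + 5.3) / 2 = 4.35


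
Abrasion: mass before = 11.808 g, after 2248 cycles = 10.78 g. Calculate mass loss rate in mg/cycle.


0.457 mg/cycle

Mass loss = 11.808 - 10.78 = 1.028 g
Rate = 1.028 / 2248 x 1000 = 0.457 mg/cycle


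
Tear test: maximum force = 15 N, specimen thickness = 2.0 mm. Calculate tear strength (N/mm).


Tear strength = force / thickness
Tear = 15 / 2.0 = 7.5 N/mm


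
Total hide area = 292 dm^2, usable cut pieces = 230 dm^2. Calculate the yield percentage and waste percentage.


Yield = 78.8%
Waste = 21.2%


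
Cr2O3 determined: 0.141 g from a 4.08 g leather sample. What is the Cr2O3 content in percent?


Cr2O3% = 0.141 / 4.08 x 100
Cr2O3% = 3.46%


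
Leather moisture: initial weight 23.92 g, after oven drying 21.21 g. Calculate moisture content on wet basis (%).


Moisture = 23.92 - 21.21 = 2.71 g
MC = 2.71 / 23.92 x 100 = 11.3%


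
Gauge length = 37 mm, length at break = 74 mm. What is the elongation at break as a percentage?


Extension = 74 - 37 = 37 mm
Elongation = 37 / 37 x 100 = 100.0%


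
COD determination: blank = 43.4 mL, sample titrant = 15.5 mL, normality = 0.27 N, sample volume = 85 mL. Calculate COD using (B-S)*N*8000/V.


709.0 mg/L

COD = (43.4 - 15.5) x 0.27 x 8000 / 85
COD = 27.9 x 0.27 x 8000 / 85
COD = 709.0 mg/L


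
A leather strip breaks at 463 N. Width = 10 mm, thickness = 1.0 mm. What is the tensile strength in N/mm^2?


Cross-sectional area = 10 x 1.0 = 10.0 mm^2
Tensile strength = 463 / 10.0 = 46.30 N/mm^2


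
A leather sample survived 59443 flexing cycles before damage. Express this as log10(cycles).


log10(59443) = 4.77


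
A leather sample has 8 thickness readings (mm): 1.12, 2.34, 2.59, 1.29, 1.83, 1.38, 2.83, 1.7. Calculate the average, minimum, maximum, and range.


Sum = 15.08
Average = 15.08 / 8 = 1.89 mm
Minimum = 1.12 mm
Maximum = 2.83 mm
Range = 2.83 - 1.12 = 1.71 mm


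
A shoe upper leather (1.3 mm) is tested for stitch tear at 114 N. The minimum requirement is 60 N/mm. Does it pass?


STS = 87.7 N/mm
Passes: Yes


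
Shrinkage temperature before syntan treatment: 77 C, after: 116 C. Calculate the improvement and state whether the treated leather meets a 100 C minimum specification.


Improvement = 116 - 77 = 39 C
Spec check: 116 C >= 100 C? Yes


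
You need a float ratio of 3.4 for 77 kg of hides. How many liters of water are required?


261.8 L


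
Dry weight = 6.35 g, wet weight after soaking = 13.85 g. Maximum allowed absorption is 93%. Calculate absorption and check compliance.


WA = (13.85 - 6.35) / 6.35 x 100 = 118.1%
Maximum allowed: 93%
Compliant: No


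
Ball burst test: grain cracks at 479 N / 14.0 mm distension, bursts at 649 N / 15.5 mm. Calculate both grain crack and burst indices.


Crack index = 479 / 14.0 = 34.2 N/mm
Burst index = 649 / 15.5 = 41.9 N/mm


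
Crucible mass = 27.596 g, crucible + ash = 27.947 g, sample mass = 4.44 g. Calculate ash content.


Ash mass = 0.351 g
Ash content = 7.91%

Ash mass = 27.947 - 27.596 = 0.351 g
Ash% = 0.351 / 4.44 x 100 = 7.91%


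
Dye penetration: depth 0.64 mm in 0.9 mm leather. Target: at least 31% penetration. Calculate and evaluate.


Penetration = 71.1%
Meets target: Yes


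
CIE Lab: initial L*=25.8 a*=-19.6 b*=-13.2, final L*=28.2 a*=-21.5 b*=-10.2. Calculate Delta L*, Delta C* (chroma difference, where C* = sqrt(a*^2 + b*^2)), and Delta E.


Delta L* = 2.4
Delta C* = 0.17
Delta E = 4.29

Delta L* = 28.2 - 25.8 = 2.4
C1* = sqrt((-19.6)^2 + (-13.2)^2) = 23.630
C2* = sqrt((-21.5)^2 + (-10.2)^2) = 23.797
Delta C* = 23.797 - 23.630 = 0.17
Delta E = sqrt((2.4)^2 + (-1.9)^2 + (3.0)^2) = 4.29


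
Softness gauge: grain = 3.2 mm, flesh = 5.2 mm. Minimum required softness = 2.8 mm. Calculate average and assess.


Average = (3.2 + 5.2) / 2 = 4.20 mm
Minimum = 2.8 mm
Meets requirement: Yes


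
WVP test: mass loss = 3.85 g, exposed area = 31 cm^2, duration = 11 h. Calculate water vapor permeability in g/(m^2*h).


WVP = mass_loss / (area x time) x 10000
WVP = 3.85 / (31 x 11) x 10000
WVP = 3.85 / 341 x 10000 = 112.90 g/(m^2*h)


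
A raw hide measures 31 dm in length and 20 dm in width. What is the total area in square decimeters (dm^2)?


Area = length x width
Area = 31 x 20 = 620 dm^2


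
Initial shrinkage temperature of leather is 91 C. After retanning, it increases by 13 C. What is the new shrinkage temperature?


New Ts = 91 + 13 = 104 C


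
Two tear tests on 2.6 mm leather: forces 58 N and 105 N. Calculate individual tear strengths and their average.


Tear 1 = 58 / 2.6 = 22.3 N/mm
Tear 2 = 105 / 2.6 = 40.4 N/mm
Average = (22.3 + 40.4) / 2 = 31.4 N/mm


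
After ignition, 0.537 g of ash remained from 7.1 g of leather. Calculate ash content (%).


Ash% = 0.537 / 7.1 x 100
Ash% = 7.56%


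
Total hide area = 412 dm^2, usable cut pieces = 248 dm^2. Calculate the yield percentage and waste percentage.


Yield = 60.2%
Waste = 39.8%

Yield = 248 / 412 x 100 = 60.2%
Waste = 412 - 248 = 164 dm^2
Waste% = 100 - 60.2 = 39.8%


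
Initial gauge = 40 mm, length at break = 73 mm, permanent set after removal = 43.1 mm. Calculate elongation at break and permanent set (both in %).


Elongation at break = (73 - 40) / 40 x 100 = 82.5%
Permanent set = (43.1 - 40) / 40 x 100 = 7.8%


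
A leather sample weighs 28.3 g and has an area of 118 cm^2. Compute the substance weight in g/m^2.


2398.3 g/m^2


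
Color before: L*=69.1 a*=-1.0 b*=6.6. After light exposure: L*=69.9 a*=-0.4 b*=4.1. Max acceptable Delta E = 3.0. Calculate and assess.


dL = 0.8, da = 0.6, db = -2.5
dE = sqrt((0.8)^2 + (0.6)^2 + (-2.5)^2) = 2.69
Max = 3.0
Passes: Yes


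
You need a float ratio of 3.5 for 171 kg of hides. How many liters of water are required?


598.5 L

Water = hide weight x target ratio
Water = 171 x 3.5 = 598.5 L


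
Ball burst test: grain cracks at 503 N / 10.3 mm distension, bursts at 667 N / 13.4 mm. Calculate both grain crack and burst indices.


Crack index = 503 / 10.3 = 48.8 N/mm
Burst index = 667 / 13.4 = 49.8 N/mm


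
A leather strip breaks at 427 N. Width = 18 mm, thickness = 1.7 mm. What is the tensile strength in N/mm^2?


Cross-sectional area = 18 x 1.7 = 30.6 mm^2
Tensile strength = 427 / 30.6 = 13.95 N/mm^2


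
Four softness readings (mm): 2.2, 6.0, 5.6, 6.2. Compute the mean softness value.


5.00 mm

Sum = 2.2 + 6.0 + 5.6 + 6.2
Mean = 20.0 / 4 = 5.00 mm


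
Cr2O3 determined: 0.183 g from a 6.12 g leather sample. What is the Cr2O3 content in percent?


Cr2O3% = 0.183 / 6.12 x 100
Cr2O3% = 2.99%


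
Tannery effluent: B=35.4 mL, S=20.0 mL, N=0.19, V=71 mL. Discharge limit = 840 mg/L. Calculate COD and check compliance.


COD = 329.7 mg/L
Compliant: Yes

COD = (35.4 - 20.0) x 0.19 x 8000 / 71 = 329.7 mg/L
Limit: 840 mg/L
Compliant: Yes


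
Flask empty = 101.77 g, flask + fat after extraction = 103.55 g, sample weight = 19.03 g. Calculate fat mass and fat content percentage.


Fat mass = 1.78 g
Fat content = 9.4%

Fat mass = 103.55 - 101.77 = 1.78 g
Fat% = 1.78 / 19.03 x 100 = 9.4%


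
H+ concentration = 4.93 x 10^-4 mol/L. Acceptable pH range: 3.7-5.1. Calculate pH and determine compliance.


pH = 3.31
Compliant: No


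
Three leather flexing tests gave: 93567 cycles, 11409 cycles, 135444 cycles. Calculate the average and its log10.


Average = (93567 + 11409 + 135444) / 3 = 80140 cycles
log10(80140) = 4.90


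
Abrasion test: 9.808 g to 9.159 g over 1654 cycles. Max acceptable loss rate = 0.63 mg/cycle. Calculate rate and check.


Rate = 0.392 mg/cycle
Passes: Yes


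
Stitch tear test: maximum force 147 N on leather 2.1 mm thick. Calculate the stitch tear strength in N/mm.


Stitch tear strength = force / thickness
STS = 147 / 2.1 = 70.0 N/mm


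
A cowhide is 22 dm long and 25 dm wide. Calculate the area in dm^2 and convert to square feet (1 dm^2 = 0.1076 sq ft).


550 dm^2
59.18 sq ft


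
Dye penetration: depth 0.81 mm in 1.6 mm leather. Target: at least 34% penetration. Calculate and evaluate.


Penetration = 50.6%
Meets target: Yes

Penetration = 0.81 / 1.6 x 100 = 50.6%
Target: 34%
Meets target: Yes


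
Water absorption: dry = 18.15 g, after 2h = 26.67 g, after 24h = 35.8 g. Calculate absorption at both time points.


2h absorption = 46.9%
24h absorption = 97.2%

WA (2h) = (26.67 - 18.15) / 18.15 x 100 = 46.9%
WA (24h) = (35.8 - 18.15) / 18.15 x 100 = 97.2%


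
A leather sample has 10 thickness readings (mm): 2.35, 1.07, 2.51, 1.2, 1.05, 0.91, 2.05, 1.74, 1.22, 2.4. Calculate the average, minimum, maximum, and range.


Average = 1.65 mm
Min = 0.91 mm
Max = 2.51 mm
Range = 1.60 mm

Sum = 16.50
Average = 16.50 / 10 = 1.65 mm
Minimum = 0.91 mm
Maximum = 2.51 mm
Range = 2.51 - 0.91 = 1.60 mm


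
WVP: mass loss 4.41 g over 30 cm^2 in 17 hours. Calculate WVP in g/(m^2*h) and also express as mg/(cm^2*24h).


WVP = 4.41 / (30 x 17) x 10000 = 86.47 g/(m^2*h)
Mass loss in mg = 4.41 x 1000 = 4410 mg
Per cm^2 per 24h in mg: 4410 x 24 / (30 x 17) = 105840 / 510 = 207.53 mg/(cm^2*24h)


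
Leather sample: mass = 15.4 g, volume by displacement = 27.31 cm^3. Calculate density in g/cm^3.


0.564 g/cm^3

Density = mass / volume
Density = 15.4 / 27.31 = 0.564 g/cm^3


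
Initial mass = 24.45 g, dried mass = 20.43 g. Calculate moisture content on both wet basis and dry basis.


Moisture lost = 24.45 - 20.43 = 4.02 g
Wet basis MC = 4.02 / 24.45 x 100 = 16.4%
Dry basis MC = 4.02 / 20.43 x 100 = 19.7%


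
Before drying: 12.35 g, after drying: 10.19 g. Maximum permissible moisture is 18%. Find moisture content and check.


Moisture content = 17.5%
Acceptable: Yes

MC = (12.35 - 10.19) / 12.35 x 100 = 17.5%
Maximum: 18%
Acceptable: Yes


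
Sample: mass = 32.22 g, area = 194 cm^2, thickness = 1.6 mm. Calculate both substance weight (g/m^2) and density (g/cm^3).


SW = 32.22 / 194 x 10000 = 1660.8 g/m^2
Volume = 194 x 1.6 / 10 = 31.04 cm^3
Density = 32.22 / 31.04 = 1.038 g/cm^3


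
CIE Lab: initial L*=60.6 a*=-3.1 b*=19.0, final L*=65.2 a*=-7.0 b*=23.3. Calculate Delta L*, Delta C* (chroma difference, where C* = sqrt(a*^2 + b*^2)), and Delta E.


Delta L* = 4.6
Delta C* = 5.08
Delta E = 7.41

Delta L* = 65.2 - 60.6 = 4.6
C1* = sqrt((-3.1)^2 + (19.0)^2) = 19.251
C2* = sqrt((-7.0)^2 + (23.3)^2) = 24.329
Delta C* = 24.329 - 19.251 = 5.08
Delta E = sqrt((4.6)^2 + (-3.9)^2 + (4.3)^2) = 7.41


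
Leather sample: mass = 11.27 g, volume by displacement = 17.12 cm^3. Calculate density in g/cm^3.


Density = mass / volume
Density = 11.27 / 17.12 = 0.658 g/cm^3


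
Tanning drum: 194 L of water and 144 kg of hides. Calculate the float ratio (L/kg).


1.3


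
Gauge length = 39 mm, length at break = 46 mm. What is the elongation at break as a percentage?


17.9%

Extension = 46 - 39 = 7 mm
Elongation = 7 / 39 x 100 = 17.9%


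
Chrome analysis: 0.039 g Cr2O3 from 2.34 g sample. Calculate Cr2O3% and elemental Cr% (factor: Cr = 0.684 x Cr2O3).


Cr2O3 = 1.67%
Cr = 1.14%

Cr2O3% = 0.039 / 2.34 x 100 = 1.67%
Cr% = 1.67 x 0.684 = 1.14%


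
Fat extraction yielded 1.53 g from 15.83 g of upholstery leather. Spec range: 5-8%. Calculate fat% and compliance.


Fat content = 9.7%
Compliant: No

Fat% = 1.53 / 15.83 x 100 = 9.7%
Spec range: 5-8%
Compliant: No


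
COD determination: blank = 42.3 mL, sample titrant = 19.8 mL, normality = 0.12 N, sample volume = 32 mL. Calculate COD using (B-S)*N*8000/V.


675.0 mg/L


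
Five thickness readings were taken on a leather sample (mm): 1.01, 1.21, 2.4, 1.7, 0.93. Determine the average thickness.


1.45 mm


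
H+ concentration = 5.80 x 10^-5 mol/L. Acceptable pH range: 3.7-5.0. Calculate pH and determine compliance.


pH = -log10(5.80 x 10^-5) = 4.24
Range: 3.7 to 5.0
Compliant: Yes


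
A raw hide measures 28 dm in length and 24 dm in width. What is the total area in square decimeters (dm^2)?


672 dm^2

Area = length x width
Area = 28 x 24 = 672 dm^2


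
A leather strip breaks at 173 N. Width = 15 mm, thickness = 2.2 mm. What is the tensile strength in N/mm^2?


Cross-sectional area = 15 x 2.2 = 33.0 mm^2
Tensile strength = 173 / 33.0 = 5.24 N/mm^2


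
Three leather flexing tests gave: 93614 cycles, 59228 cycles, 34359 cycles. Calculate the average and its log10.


Average = (93614 + 59228 + 34359) / 3 = 62400 cycles
log10(62400) = 4.80


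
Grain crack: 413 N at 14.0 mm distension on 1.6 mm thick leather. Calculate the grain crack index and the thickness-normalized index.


Crack index = 413 / 14.0 = 29.5 N/mm
Normalized = 29.5 / 1.6 = 18.4 N/mm per mm


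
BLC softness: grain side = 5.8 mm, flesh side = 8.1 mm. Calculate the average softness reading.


6.95 mm

Average = (5.8 + 8.1) / 2
Average = 6.95 mm


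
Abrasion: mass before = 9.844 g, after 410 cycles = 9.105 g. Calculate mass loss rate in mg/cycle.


Mass loss = 9.844 - 9.105 = 0.739 g
Rate = 0.739 / 410 x 1000 = 1.802 mg/cycle


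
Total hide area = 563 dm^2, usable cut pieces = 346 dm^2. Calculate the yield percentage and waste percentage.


Yield = 61.5%
Waste = 38.5%


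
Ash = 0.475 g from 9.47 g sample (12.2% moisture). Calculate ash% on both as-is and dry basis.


As-is ash% = 0.475 / 9.47 x 100 = 5.02%
Dry mass = 9.47 x (100 - 12.2) / 100 = 8.31466 g
Dry-basis ash% = 0.475 / 8.31466 x 100 = 5.71%


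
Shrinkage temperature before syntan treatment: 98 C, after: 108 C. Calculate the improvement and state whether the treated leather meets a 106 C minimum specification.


Improvement = 10 C
Meets 106 C spec: Yes


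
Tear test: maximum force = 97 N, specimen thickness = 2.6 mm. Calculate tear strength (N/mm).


Tear strength = force / thickness
Tear = 97 / 2.6 = 37.3 N/mm


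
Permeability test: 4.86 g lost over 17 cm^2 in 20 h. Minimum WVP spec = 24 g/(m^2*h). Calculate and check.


WVP = 142.94 g/(m^2*h)
Meets specification: Yes


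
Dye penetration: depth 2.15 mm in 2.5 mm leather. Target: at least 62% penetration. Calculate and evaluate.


Penetration = 86.0%
Meets target: Yes


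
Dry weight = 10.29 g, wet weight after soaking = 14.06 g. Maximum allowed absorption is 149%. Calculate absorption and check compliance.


WA = (14.06 - 10.29) / 10.29 x 100 = 36.6%
Maximum allowed: 149%
Compliant: Yes


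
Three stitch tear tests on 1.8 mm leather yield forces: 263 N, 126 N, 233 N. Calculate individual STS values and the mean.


STS1 = 146.1 N/mm
STS2 = 70.0 N/mm
STS3 = 129.4 N/mm
Mean = 115.2 N/mm

STS1 = 263 / 1.8 = 146.1 N/mm
STS2 = 126 / 1.8 = 70.0 N/mm
STS3 = 233 / 1.8 = 129.4 N/mm
Mean = (146.1 + 70.0 + 129.4) / 3 = 115.2 N/mm


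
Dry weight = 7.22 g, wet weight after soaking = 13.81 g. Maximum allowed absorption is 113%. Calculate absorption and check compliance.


Absorption = 91.3%
Compliant: Yes

WA = (13.81 - 7.22) / 7.22 x 100 = 91.3%
Maximum allowed: 113%
Compliant: Yes


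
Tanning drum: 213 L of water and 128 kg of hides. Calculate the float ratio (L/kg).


Float ratio = water / hide weight
Ratio = 213 / 128 = 1.7


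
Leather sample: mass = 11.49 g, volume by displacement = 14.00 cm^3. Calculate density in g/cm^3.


Density = mass / volume
Density = 11.49 / 14.00 = 0.821 g/cm^3


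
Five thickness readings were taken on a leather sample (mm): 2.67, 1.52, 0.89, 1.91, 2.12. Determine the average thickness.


1.82 mm


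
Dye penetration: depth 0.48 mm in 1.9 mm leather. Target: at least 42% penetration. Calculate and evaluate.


Penetration = 0.48 / 1.9 x 100 = 25.3%
Target: 42%
Meets target: No


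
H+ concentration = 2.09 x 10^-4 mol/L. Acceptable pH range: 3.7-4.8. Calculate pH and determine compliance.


pH = 3.68
Compliant: No

pH = -log10(2.09 x 10^-4) = 3.68
Range: 3.7 to 4.8
Compliant: No


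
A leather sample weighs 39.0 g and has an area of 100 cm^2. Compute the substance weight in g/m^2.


3900.0 g/m^2

Substance weight = mass / area x 10000
SW = 39.0 / 100 x 10000
SW = 3900.0 g/m^2


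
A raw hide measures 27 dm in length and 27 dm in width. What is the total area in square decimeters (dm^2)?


729 dm^2

Area = length x width
Area = 27 x 27 = 729 dm^2


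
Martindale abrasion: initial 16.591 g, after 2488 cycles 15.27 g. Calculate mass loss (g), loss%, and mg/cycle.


Mass loss = 1.321 g
Loss = 7.96%
Rate = 0.531 mg/cycle


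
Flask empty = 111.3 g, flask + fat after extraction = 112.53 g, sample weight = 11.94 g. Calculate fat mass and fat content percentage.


Fat mass = 112.53 - 111.3 = 1.23 g
Fat% = 1.23 / 11.94 x 100 = 10.3%


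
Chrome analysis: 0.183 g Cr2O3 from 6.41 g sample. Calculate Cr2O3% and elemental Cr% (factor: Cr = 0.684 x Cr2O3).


Cr2O3 = 2.85%
Cr = 1.95%

Cr2O3% = 0.183 / 6.41 x 100 = 2.85%
Cr% = 2.85 x 0.684 = 1.95%


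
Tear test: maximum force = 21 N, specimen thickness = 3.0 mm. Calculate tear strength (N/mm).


Tear strength = force / thickness
Tear = 21 / 3.0 = 7.0 N/mm


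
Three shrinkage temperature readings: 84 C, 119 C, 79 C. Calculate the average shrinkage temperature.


94.0 C


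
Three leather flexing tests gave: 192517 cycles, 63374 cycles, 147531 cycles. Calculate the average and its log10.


Average = 134474 cycles
log10 = 5.13


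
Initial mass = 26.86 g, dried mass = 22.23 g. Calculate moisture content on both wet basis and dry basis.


Wet basis = 17.2%
Dry basis = 20.8%

Moisture lost = 26.86 - 22.23 = 4.63 g
Wet basis MC = 4.63 / 26.86 x 100 = 17.2%
Dry basis MC = 4.63 / 22.23 x 100 = 20.8%


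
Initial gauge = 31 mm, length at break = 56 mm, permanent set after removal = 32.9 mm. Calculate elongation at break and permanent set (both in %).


Elongation at break = 80.6%
Permanent set = 6.1%


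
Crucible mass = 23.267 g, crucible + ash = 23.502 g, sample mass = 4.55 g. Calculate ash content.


Ash mass = 23.502 - 23.267 = 0.235 g
Ash% = 0.235 / 4.55 x 100 = 5.16%


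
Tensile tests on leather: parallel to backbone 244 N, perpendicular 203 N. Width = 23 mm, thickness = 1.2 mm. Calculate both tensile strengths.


Area = 23 x 1.2 = 27.6 mm^2
TS (parallel) = 244 / 27.6 = 8.84 N/mm^2
TS (perpendicular) = 203 / 27.6 = 7.36 N/mm^2


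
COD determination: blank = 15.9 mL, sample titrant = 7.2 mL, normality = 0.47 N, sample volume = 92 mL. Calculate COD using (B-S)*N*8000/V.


COD = (15.9 - 7.2) x 0.47 x 8000 / 92
COD = 8.7 x 0.47 x 8000 / 92
COD = 355.6 mg/L


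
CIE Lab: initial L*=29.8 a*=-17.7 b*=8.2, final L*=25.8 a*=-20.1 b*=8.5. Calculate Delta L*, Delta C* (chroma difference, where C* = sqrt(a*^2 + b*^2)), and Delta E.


Delta L* = 25.8 - 29.8 = -4.0
C1* = sqrt((-17.7)^2 + (8.2)^2) = 19.507
C2* = sqrt((-20.1)^2 + (8.5)^2) = 21.823
Delta C* = 21.823 - 19.507 = 2.32
Delta E = sqrt((-4.0)^2 + (-2.4)^2 + (0.3)^2) = 4.67


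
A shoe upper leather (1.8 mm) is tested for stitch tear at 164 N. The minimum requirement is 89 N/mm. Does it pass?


STS = 164 / 1.8 = 91.1 N/mm
Minimum required: 89 N/mm
Passes: Yes


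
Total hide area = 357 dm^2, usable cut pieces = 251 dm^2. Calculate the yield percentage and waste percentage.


Yield = 251 / 357 x 100 = 70.3%
Waste = 357 - 251 = 106 dm^2
Waste% = 100 - 70.3 = 29.7%


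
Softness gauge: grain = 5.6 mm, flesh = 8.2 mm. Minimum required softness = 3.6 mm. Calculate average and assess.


Average softness = 6.90 mm
Meets requirement: Yes

Average = (5.6 + 8.2) / 2 = 6.90 mm
Minimum = 3.6 mm
Meets requirement: Yes


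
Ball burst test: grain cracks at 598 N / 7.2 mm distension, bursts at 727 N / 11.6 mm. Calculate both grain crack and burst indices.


Crack index = 598 / 7.2 = 83.1 N/mm
Burst index = 727 / 11.6 = 62.7 N/mm


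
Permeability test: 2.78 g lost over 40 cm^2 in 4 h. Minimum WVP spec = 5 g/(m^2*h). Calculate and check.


WVP = 173.75 g/(m^2*h)
Meets specification: Yes

WVP = 2.78 / (40 x 4) x 10000 = 173.75 g/(m^2*h)
Minimum: 5 g/(m^2*h)
Meets spec: Yes


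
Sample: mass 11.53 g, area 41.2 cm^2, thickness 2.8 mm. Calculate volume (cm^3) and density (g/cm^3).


Thickness in cm = 2.8 / 10 = 0.28 cm
Volume = 41.2 x 0.28 = 11.536 cm^3
Density = 11.53 / 11.536 = 0.999 g/cm^3


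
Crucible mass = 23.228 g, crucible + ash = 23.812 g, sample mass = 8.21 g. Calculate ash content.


Ash mass = 0.584 g
Ash content = 7.11%

Ash mass = 23.812 - 23.228 = 0.584 g
Ash% = 0.584 / 8.21 x 100 = 7.11%


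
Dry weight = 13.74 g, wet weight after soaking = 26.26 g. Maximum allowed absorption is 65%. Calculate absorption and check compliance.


Absorption = 91.1%
Compliant: No

WA = (26.26 - 13.74) / 13.74 x 100 = 91.1%
Maximum allowed: 65%
Compliant: No


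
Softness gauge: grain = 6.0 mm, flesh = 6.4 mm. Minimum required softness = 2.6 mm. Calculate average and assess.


Average softness = 6.20 mm
Meets requirement: Yes


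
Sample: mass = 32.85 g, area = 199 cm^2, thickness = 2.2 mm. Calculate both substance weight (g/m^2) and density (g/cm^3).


Substance weight = 1650.8 g/m^2
Density = 0.750 g/cm^3

SW = 32.85 / 199 x 10000 = 1650.8 g/m^2
Volume = 199 x 2.2 / 10 = 43.78 cm^3
Density = 32.85 / 43.78 = 0.750 g/cm^3


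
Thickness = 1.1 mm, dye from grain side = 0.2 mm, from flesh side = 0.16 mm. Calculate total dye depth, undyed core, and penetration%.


Total dyed = 0.2 + 0.16 = 0.36 mm
Undyed core = 1.1 - 0.36 = 0.74 mm
Penetration = 0.36 / 1.1 x 100 = 32.7%


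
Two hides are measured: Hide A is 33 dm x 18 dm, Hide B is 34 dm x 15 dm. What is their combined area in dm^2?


Hide A area = 33 x 18 = 594 dm^2
Hide B area = 34 x 15 = 510 dm^2
Total = 594 + 510 = 1104 dm^2


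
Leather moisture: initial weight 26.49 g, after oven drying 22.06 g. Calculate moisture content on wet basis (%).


16.7%

Moisture = 26.49 - 22.06 = 4.43 g
MC = 4.43 / 26.49 x 100 = 16.7%


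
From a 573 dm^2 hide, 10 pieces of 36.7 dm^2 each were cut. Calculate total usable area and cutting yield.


Usable area = 367.0 dm^2
Yield = 64.0%

Total usable = 10 x 36.7 = 367.0 dm^2
Yield = 367.0 / 573 x 100 = 64.0%


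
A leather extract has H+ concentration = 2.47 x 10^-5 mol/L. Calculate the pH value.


pH = -log10[H+]
pH = -log10(2.47 x 10^-5) = 4.61


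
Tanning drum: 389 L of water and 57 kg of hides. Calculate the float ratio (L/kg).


Float ratio = water / hide weight
Ratio = 389 / 57 = 6.8


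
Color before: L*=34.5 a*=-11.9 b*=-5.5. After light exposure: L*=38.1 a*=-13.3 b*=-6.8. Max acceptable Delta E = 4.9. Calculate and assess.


dL = 3.6, da = -1.4, db = -1.3
dE = sqrt((3.6)^2 + (-1.4)^2 + (-1.3)^2) = 4.08
Max = 4.9
Passes: Yes


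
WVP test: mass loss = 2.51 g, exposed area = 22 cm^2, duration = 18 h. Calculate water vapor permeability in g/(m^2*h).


WVP = mass_loss / (area x time) x 10000
WVP = 2.51 / (22 x 18) x 10000
WVP = 2.51 / 396 x 10000 = 63.38 g/(m^2*h)


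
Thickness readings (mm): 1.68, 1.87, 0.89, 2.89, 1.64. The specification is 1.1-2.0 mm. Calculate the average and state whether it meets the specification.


Sum = 8.97
Average = 8.97 / 5 = 1.79 mm
Specification range: 1.1 to 2.0 mm
Within spec: Yes


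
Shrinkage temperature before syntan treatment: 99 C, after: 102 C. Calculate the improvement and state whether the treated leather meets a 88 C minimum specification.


Improvement = 102 - 99 = 3 C
Spec check: 102 C >= 88 C? Yes


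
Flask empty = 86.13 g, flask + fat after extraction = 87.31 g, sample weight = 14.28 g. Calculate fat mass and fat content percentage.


Fat mass = 1.18 g
Fat content = 8.3%

Fat mass = 87.31 - 86.13 = 1.18 g
Fat% = 1.18 / 14.28 x 100 = 8.3%


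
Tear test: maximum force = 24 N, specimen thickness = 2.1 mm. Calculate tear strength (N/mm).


11.4 N/mm


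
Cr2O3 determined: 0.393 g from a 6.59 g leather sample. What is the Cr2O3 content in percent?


Cr2O3% = 0.393 / 6.59 x 100
Cr2O3% = 5.96%


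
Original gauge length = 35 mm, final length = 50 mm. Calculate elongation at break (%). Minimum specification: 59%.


Elongation = 42.9%
Meets spec: No

Extension = 50 - 35 = 15 mm
Elongation = 15 / 35 x 100 = 42.9%
Minimum required: 59%
Meets specification: No


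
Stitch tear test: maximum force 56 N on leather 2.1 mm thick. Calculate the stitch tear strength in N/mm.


Stitch tear strength = force / thickness
STS = 56 / 2.1 = 26.7 N/mm


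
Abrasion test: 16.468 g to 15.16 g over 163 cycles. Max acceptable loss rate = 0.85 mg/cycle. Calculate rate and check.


Rate = 8.025 mg/cycle
Passes: No


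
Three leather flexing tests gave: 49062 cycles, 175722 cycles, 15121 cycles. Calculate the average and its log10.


Average = 79968 cycles
log10 = 4.90

Average = (49062 + 175722 + 15121) / 3 = 79968 cycles
log10(79968) = 4.90


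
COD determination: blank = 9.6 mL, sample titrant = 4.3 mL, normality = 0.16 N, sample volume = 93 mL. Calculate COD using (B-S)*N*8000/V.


COD = (9.6 - 4.3) x 0.16 x 8000 / 93
COD = 5.3 x 0.16 x 8000 / 93
COD = 72.9 mg/L


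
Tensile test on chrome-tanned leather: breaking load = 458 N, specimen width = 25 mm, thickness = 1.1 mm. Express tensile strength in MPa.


16.65 MPa


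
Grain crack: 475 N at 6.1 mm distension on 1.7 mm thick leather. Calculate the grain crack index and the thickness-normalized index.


Crack index = 77.9 N/mm
Normalized index = 45.8 N/mm per mm

Crack index = 475 / 6.1 = 77.9 N/mm
Normalized = 77.9 / 1.7 = 45.8 N/mm per mm


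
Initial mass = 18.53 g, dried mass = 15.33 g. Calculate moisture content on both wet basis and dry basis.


Wet basis = 17.3%
Dry basis = 20.9%

Moisture lost = 18.53 - 15.33 = 3.20 g
Wet basis MC = 3.20 / 18.53 x 100 = 17.3%
Dry basis MC = 3.20 / 15.33 x 100 = 20.9%


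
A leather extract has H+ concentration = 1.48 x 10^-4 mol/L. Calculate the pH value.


pH = 3.83

pH = -log10[H+]
pH = -log10(1.48 x 10^-4) = 3.83


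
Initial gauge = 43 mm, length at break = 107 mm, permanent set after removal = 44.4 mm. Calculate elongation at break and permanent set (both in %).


Elongation at break = (107 - 43) / 43 x 100 = 148.8%
Permanent set = (44.4 - 43) / 43 x 100 = 3.3%


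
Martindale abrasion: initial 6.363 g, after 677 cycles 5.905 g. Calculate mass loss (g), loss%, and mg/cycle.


Mass loss = 0.458 g
Loss = 7.20%
Rate = 0.677 mg/cycle

Loss = 6.363 - 5.905 = 0.458 g
Loss% = 0.458 / 6.363 x 100 = 7.20%
Rate = 0.458 / 677 x 1000 = 0.677 mg/cycle


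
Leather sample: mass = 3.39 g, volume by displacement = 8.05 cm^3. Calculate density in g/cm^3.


Density = mass / volume
Density = 3.39 / 8.05 = 0.421 g/cm^3


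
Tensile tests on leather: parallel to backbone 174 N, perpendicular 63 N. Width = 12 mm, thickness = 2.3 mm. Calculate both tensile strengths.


Area = 12 x 2.3 = 27.6 mm^2
TS (parallel) = 174 / 27.6 = 6.30 N/mm^2
TS (perpendicular) = 63 / 27.6 = 2.28 N/mm^2


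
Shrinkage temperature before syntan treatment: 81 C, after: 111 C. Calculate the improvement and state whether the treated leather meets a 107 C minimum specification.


Improvement = 111 - 81 = 30 C
Spec check: 111 C >= 107 C? Yes


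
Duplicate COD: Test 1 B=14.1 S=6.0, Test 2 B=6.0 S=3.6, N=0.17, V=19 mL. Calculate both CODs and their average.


COD1 = 579.8 mg/L
COD2 = 171.8 mg/L
Average = 375.8 mg/L


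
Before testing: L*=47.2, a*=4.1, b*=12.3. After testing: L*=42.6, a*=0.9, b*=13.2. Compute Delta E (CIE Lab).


Delta E = 5.68


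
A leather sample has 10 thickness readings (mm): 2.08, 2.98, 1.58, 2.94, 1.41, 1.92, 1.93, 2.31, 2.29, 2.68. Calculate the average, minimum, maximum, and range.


Sum = 22.12
Average = 22.12 / 10 = 2.21 mm
Minimum = 1.41 mm
Maximum = 2.98 mm
Range = 2.98 - 1.41 = 1.57 mm


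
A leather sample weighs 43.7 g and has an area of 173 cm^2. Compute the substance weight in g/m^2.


Substance weight = mass / area x 10000
SW = 43.7 / 173 x 10000
SW = 2526.0 g/m^2


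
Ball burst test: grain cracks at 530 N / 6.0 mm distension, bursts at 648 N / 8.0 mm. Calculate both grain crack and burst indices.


Crack index = 530 / 6.0 = 88.3 N/mm
Burst index = 648 / 8.0 = 81.0 N/mm


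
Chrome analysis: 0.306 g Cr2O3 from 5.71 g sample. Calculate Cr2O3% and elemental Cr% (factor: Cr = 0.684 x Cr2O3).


Cr2O3% = 0.306 / 5.71 x 100 = 5.36%
Cr% = 5.36 x 0.684 = 3.67%


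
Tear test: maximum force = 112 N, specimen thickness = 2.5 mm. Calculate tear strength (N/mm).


44.8 N/mm


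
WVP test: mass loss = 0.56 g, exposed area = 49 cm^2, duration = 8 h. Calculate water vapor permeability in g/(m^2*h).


14.29 g/(m^2*h)

WVP = mass_loss / (area x time) x 10000
WVP = 0.56 / (49 x 8) x 10000
WVP = 0.56 / 392 x 10000 = 14.29 g/(m^2*h)


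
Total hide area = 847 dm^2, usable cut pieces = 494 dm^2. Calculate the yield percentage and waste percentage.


Yield = 494 / 847 x 100 = 58.3%
Waste = 847 - 494 = 353 dm^2
Waste% = 100 - 58.3 = 41.7%


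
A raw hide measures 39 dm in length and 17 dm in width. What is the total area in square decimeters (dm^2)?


Area = length x width
Area = 39 x 17 = 663 dm^2


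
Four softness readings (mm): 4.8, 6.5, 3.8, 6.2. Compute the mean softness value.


5.33 mm


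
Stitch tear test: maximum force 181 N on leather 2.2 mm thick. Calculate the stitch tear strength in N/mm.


Stitch tear strength = force / thickness
STS = 181 / 2.2 = 82.3 N/mm


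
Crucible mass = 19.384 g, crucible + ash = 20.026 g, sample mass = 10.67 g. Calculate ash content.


Ash mass = 20.026 - 19.384 = 0.642 g
Ash% = 0.642 / 10.67 x 100 = 6.02%


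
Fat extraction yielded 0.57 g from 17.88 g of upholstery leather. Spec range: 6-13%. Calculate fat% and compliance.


Fat% = 0.57 / 17.88 x 100 = 3.2%
Spec range: 6-13%
Compliant: No


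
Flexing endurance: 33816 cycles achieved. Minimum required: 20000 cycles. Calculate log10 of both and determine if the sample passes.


log10(33816) = 4.53
log10(20000) = 4.30
Passes: Yes


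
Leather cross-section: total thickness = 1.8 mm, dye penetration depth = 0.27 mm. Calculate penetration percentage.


Penetration% = 0.27 / 1.8 x 100
Penetration = 15.0%


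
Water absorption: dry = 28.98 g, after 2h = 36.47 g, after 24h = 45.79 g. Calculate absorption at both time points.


2h absorption = 25.8%
24h absorption = 58.0%

WA (2h) = (36.47 - 28.98) / 28.98 x 100 = 25.8%
WA (24h) = (45.79 - 28.98) / 28.98 x 100 = 58.0%


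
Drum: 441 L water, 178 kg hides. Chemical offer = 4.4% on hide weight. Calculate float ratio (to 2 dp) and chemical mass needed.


Float ratio = 2.48
Chemical needed = 7.832 kg


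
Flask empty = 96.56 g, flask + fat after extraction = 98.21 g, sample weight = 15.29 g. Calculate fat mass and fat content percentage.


Fat mass = 1.65 g
Fat content = 10.8%

Fat mass = 98.21 - 96.56 = 1.65 g
Fat% = 1.65 / 15.29 x 100 = 10.8%


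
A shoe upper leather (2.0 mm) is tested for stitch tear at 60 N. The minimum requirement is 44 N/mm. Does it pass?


STS = 30.0 N/mm
Passes: No


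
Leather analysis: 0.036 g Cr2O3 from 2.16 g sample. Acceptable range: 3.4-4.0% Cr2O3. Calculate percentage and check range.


Cr2O3 = 1.67%
Within range: No

Cr2O3% = 0.036 / 2.16 x 100 = 1.67%
Acceptable range: 3.4 to 4.0%
Within range: No


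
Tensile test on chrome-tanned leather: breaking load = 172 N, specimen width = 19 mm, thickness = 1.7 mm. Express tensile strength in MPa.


5.33 MPa

Cross-section = 19 x 1.7 = 32.3 mm^2
TS = 172 / 32.3 = 5.33 MPa
(1 N/mm^2 = 1 MPa)


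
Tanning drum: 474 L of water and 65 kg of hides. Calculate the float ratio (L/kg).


Float ratio = water / hide weight
Ratio = 474 / 65 = 7.3


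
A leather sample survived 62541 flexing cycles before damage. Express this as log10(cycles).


log10(62541) = 4.80


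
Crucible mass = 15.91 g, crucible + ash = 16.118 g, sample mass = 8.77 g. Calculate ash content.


Ash mass = 0.208 g
Ash content = 2.37%


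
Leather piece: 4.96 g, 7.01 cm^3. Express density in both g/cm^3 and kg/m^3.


Density = 4.96 / 7.01 = 0.708 g/cm^3
Convert: 0.708 x 1000 = 708 kg/m^3


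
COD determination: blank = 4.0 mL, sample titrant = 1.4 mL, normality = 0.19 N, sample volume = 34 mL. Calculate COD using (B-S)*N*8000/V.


116.2 mg/L

COD = (4.0 - 1.4) x 0.19 x 8000 / 34
COD = 2.6 x 0.19 x 8000 / 34
COD = 116.2 mg/L


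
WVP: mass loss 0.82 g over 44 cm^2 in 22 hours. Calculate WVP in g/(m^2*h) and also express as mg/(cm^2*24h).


WVP = 0.82 / (44 x 22) x 10000 = 8.47 g/(m^2*h)
Mass loss in mg = 0.82 x 1000 = 820 mg
Per cm^2 per 24h in mg: 820 x 24 / (44 x 22) = 19680 / 968 = 20.33 mg/(cm^2*24h)


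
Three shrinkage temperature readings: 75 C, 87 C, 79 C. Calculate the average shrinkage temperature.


Average = (75 + 87 + 79) / 3
Average = 241 / 3 = 80.3 C


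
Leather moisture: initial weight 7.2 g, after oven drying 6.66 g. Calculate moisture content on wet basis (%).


7.5%

Moisture = 7.2 - 6.66 = 0.54 g
MC = 0.54 / 7.2 x 100 = 7.5%


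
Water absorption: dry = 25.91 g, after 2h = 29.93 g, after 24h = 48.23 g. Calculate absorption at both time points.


WA (2h) = (29.93 - 25.91) / 25.91 x 100 = 15.5%
WA (24h) = (48.23 - 25.91) / 25.91 x 100 = 86.1%


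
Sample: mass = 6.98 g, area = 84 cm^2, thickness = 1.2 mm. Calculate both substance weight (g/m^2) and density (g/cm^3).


Substance weight = 831.0 g/m^2
Density = 0.692 g/cm^3

SW = 6.98 / 84 x 10000 = 831.0 g/m^2
Volume = 84 x 1.2 / 10 = 10.08 cm^3
Density = 6.98 / 10.08 = 0.692 g/cm^3


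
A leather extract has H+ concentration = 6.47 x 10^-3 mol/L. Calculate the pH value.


pH = -log10[H+]
pH = -log10(6.47 x 10^-3) = 2.19


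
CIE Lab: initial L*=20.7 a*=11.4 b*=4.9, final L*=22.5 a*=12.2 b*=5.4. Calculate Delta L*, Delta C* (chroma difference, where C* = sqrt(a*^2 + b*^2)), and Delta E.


Delta L* = 1.8
Delta C* = 0.93
Delta E = 2.03

Delta L* = 22.5 - 20.7 = 1.8
C1* = sqrt((11.4)^2 + (4.9)^2) = 12.408
C2* = sqrt((12.2)^2 + (5.4)^2) = 13.342
Delta C* = 13.342 - 12.408 = 0.93
Delta E = sqrt((1.8)^2 + (0.8)^2 + (0.5)^2) = 2.03


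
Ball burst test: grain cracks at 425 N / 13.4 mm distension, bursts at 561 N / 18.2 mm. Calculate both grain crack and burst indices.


Crack index = 425 / 13.4 = 31.7 N/mm
Burst index = 561 / 18.2 = 30.8 N/mm


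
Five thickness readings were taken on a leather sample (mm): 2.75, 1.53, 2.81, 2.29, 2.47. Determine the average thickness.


2.37 mm

Sum = 2.75 + 1.53 + 2.81 + 2.29 + 2.47 = 11.85
Average = 11.85 / 5 = 2.37 mm


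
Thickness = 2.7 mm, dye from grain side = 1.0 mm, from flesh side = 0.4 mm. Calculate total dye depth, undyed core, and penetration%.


Total dyed = 1.0 + 0.4 = 1.40 mm
Undyed core = 2.7 - 1.40 = 1.30 mm
Penetration = 1.40 / 2.7 x 100 = 51.9%


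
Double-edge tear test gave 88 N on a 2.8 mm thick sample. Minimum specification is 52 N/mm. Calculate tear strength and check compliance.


Tear strength = 31.4 N/mm
Compliant: No


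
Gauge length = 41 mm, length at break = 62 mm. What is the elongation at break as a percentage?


51.2%

Extension = 62 - 41 = 21 mm
Elongation = 21 / 41 x 100 = 51.2%


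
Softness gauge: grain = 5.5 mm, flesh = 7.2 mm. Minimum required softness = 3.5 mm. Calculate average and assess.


Average softness = 6.35 mm
Meets requirement: Yes


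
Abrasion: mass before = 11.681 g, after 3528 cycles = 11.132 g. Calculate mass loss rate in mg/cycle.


Mass loss = 11.681 - 11.132 = 0.549 g
Rate = 0.549 / 3528 x 1000 = 0.156 mg/cycle


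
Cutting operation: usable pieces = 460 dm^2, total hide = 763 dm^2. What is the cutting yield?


Yield = usable / total x 100
Yield = 460 / 763 x 100 = 60.3%


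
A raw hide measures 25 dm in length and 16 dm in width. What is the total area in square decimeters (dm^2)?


400 dm^2


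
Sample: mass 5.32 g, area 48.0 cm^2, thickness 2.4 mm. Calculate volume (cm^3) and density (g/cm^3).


Thickness in cm = 2.4 / 10 = 0.24 cm
Volume = 48.0 x 0.24 = 11.520 cm^3
Density = 5.32 / 11.520 = 0.462 g/cm^3


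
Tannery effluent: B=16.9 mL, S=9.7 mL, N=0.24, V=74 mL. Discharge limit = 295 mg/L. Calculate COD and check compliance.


COD = 186.8 mg/L
Compliant: Yes

COD = (16.9 - 9.7) x 0.24 x 8000 / 74 = 186.8 mg/L
Limit: 295 mg/L
Compliant: Yes


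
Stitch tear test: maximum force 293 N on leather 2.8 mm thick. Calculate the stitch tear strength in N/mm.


104.6 N/mm


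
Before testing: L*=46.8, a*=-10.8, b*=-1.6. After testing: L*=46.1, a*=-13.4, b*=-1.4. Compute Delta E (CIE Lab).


dL = 46.1 - 46.8 = -0.7
da = -13.4 - (-10.8) = -2.6
db = -1.4 - (-1.6) = 0.2
dE = sqrt((-0.7)^2 + (-2.6)^2 + (0.2)^2) = 2.70


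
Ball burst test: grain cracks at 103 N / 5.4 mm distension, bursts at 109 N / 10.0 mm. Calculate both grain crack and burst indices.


Crack index = 103 / 5.4 = 19.1 N/mm
Burst index = 109 / 10.0 = 10.9 N/mm


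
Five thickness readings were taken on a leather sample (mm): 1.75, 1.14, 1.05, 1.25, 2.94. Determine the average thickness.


Sum = 1.75 + 1.14 + 1.05 + 1.25 + 2.94 = 8.13
Average = 8.13 / 5 = 1.63 mm
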